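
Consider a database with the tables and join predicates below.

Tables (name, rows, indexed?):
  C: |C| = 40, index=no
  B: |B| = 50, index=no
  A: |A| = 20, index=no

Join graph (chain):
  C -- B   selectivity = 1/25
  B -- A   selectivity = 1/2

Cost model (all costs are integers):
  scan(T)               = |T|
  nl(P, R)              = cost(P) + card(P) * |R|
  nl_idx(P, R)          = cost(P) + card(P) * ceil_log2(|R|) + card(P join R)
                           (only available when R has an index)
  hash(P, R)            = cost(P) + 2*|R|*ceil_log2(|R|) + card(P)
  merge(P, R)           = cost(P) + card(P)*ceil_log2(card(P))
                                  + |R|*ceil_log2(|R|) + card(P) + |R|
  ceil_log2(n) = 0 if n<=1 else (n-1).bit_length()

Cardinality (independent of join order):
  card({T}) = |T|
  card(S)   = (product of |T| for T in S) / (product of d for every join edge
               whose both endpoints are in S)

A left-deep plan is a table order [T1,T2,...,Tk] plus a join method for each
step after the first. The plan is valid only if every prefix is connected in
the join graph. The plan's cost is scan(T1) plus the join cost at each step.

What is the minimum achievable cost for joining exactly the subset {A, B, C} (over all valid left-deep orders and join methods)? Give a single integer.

Selinger DP over subsets of {A,B,C}:
  {C}: scan cost=40, card=40
  {B}: scan cost=50, card=50
  {A}: scan cost=20, card=20
  {BC}: card=80; try (C,hash)→580, (B,merge)→670, (C,merge)→680, (B,hash)→680, (B,nl)→2040, (C,nl)→2050; best=580 via (C,hash)
  {AB}: card=500; try (A,hash)→300, (B,merge)→490, (A,merge)→520, (B,hash)→640, (B,nl)→1020, (A,nl)→1050; best=300 via (A,hash)
  {ABC}: card=800; try (A,hash)→860, (C,hash)→1280, (A,merge)→1340, (A,nl)→2180, (C,merge)→5580, (C,nl)→20300; best=860 via (A,hash)

860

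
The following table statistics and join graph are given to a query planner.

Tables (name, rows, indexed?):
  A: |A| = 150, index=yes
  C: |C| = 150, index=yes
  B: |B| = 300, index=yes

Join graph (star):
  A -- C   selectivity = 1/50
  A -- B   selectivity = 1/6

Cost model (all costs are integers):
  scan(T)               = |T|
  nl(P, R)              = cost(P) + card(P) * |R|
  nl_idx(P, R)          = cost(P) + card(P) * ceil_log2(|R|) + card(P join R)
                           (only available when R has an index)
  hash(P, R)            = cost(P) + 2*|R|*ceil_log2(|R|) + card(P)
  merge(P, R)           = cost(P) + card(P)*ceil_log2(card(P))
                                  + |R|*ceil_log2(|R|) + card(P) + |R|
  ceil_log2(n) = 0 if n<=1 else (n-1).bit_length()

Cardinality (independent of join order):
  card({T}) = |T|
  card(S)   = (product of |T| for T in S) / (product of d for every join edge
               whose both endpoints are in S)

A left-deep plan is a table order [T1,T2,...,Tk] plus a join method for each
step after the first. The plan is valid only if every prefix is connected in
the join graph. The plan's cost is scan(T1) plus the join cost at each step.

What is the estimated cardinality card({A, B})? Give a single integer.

7500

Tables in S: A(150), B(300)
Edges inside S: A-B(d=6)
numerator = 150 * 300 = 45000
denominator = 6 = 6
card(S) = 45000 / 6 = 7500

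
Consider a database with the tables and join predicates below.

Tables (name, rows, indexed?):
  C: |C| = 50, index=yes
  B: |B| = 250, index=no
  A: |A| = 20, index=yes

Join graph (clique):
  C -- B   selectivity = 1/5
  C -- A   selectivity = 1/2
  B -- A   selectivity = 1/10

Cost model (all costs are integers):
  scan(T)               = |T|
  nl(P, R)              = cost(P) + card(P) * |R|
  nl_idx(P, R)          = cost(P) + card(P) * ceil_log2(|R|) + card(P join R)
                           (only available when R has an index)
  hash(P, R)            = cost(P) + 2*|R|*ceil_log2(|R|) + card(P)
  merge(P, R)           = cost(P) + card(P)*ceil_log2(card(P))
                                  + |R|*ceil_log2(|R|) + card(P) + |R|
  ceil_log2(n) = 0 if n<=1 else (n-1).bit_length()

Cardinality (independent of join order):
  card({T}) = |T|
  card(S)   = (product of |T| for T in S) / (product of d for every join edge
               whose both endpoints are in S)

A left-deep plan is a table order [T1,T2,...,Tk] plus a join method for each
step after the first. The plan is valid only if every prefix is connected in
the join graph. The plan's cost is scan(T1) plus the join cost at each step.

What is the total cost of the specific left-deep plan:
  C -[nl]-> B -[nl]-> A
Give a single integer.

62550

step 1: scan C: cost=50, card=50
step 2: join B via nl
    card(P join B) = 50*250/(5) = 2500
    cost = 50 + 50*250 = 12550
step 3: join A via nl
    card(P join A) = 2500*20/(2*10) = 2500
    cost = 12550 + 2500*20 = 62550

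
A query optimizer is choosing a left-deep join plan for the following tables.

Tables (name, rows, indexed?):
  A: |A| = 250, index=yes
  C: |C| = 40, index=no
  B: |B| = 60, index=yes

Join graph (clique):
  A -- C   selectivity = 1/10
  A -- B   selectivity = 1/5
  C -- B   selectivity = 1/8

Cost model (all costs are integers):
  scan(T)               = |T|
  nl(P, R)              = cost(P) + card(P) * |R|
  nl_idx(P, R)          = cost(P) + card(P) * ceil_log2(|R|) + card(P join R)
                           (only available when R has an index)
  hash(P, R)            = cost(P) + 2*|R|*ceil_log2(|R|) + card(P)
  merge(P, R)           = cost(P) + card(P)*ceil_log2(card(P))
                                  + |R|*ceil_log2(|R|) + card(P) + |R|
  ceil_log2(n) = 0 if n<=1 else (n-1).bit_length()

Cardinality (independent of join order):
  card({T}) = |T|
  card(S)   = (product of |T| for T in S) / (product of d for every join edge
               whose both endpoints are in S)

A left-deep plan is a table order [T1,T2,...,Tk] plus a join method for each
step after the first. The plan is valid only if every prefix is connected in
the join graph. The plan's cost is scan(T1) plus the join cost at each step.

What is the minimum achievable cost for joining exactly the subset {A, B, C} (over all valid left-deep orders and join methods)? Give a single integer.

Selinger DP over subsets of {A,B,C}:
  {A}: scan cost=250, card=250
  {C}: scan cost=40, card=40
  {B}: scan cost=60, card=60
  {AC}: card=1000; try (C,hash)→980, (A,nl_idx)→1360, (A,merge)→2570, (C,merge)→2780, (A,hash)→4080, (A,nl)→10040 …(+1); best=980 via (C,hash)
  {AB}: card=3000; try (B,hash)→1220, (A,merge)→2730, (B,merge)→2920, (A,nl_idx)→3540, (A,hash)→4120, (B,nl_idx)→4750 …(+2); best=1220 via (B,hash)
  {BC}: card=300; try (B,nl_idx)→580, (C,hash)→600, (B,merge)→740, (C,merge)→760, (B,hash)→800, (B,nl)→2440 …(+1); best=580 via (B,nl_idx)
  {ABC}: card=1500; try (B,hash)→2700, (A,nl_idx)→4480, (C,hash)→4700, (A,hash)→4880, (A,merge)→5830, (B,nl_idx)→8480 …(+5); best=2700 via (B,hash)

2700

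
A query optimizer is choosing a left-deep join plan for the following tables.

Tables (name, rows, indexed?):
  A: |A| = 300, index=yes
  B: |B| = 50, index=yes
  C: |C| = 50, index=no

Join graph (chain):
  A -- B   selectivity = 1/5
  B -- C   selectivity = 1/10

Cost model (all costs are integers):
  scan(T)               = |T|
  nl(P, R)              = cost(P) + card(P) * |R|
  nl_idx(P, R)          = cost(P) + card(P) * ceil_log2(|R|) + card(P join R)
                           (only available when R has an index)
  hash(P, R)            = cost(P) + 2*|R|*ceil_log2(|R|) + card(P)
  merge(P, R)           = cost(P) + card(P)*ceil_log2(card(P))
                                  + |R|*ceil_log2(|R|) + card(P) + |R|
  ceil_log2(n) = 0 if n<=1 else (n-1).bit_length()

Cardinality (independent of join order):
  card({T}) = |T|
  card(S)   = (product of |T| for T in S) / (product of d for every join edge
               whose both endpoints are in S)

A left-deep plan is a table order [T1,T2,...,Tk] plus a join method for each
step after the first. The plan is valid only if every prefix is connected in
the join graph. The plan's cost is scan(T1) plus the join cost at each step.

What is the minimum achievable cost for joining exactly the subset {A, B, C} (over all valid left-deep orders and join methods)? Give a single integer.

4800

Selinger DP over subsets of {A,B,C}:
  {A}: scan cost=300, card=300
  {B}: scan cost=50, card=50
  {C}: scan cost=50, card=50
  {AB}: card=3000; try (B,hash)→1200, (A,merge)→3400, (A,nl_idx)→3500, (B,merge)→3650, (B,nl_idx)→5100, (A,hash)→5500 …(+2); best=1200 via (B,hash)
  {BC}: card=250; try (B,nl_idx)→600, (C,hash)→700, (B,hash)→700, (C,merge)→750, (B,merge)→750, (C,nl)→2550 …(+1); best=600 via (B,nl_idx)
  {ABC}: card=15000; try (C,hash)→4800, (A,merge)→5850, (A,hash)→6250, (A,nl_idx)→17850, (C,merge)→40550, (A,nl)→75600 …(+1); best=4800 via (C,hash)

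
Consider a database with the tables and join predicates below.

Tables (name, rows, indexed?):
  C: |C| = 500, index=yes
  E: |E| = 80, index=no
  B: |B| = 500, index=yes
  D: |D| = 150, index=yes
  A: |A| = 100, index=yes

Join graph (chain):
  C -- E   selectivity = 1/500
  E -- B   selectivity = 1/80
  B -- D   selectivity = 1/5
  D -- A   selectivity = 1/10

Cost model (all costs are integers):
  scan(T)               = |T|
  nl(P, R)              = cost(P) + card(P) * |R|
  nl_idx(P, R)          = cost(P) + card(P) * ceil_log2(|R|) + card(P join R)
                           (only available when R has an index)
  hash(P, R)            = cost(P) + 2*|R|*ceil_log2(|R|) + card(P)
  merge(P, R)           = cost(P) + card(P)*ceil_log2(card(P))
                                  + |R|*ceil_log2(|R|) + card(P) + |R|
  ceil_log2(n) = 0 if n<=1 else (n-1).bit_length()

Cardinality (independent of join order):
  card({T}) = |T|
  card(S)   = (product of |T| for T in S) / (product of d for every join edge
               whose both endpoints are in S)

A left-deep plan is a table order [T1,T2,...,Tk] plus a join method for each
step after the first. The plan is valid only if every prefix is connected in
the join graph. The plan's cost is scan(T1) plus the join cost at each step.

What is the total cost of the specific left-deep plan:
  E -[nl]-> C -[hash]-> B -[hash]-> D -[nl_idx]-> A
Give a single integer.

step 1: scan E: cost=80, card=80
step 2: join C via nl
    card(P join C) = 80*500/(500) = 80
    cost = 80 + 80*500 = 40080
step 3: join B via hash
    card(P join B) = 80*500/(80) = 500
    cost = 40080 + 2*500*9 + 80 = 49160
step 4: join D via hash
    card(P join D) = 500*150/(5) = 15000
    cost = 49160 + 2*150*8 + 500 = 52060
step 5: join A via nl_idx
    card(P join A) = 15000*100/(10) = 150000
    cost = 52060 + 15000*7 + 150000 = 307060

307060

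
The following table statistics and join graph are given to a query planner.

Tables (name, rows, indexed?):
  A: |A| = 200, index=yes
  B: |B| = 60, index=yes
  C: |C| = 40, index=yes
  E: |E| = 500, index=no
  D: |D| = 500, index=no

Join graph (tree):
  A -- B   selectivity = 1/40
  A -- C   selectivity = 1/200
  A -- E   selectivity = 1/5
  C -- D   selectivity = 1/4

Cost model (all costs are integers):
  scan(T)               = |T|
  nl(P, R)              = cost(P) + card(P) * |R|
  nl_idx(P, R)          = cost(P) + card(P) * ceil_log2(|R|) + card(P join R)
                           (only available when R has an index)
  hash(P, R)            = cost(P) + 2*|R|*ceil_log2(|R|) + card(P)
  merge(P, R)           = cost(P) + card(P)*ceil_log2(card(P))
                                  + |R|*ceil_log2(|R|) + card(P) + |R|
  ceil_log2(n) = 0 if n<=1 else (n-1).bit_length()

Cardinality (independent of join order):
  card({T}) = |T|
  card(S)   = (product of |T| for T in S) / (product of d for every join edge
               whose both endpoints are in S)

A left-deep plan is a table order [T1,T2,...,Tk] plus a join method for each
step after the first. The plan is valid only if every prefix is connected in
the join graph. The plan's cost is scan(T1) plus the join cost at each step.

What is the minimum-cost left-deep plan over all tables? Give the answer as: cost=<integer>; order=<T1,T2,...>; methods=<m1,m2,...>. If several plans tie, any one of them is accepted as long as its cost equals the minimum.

cost=21120; order=C,A,B,E,D; methods=nl_idx,nl_idx,merge,hash

Selinger DP (subsets sized 1..n):
  {A}: scan cost=200, card=200
  {B}: scan cost=60, card=60
  {C}: scan cost=40, card=40
  {E}: scan cost=500, card=500
  {D}: scan cost=500, card=500
  {AB}: card=300; try (A,nl_idx)→840, (B,hash)→1120, (B,nl_idx)→1700, (A,merge)→2280, (B,merge)→2420, (A,hash)→3320 …(+2); best=840 via (A,nl_idx)
  {AC}: card=40; try (A,nl_idx)→400, (C,hash)→880, (C,nl_idx)→1440, (A,merge)→2120, (C,merge)→2280, (A,hash)→3280 …(+2); best=400 via (A,nl_idx)
  {AE}: card=20000; try (A,hash)→4200, (E,merge)→7000, (A,merge)→7300, (E,hash)→9400, (A,nl_idx)→24500, (E,nl)→100200 …(+1); best=4200 via (A,hash)
  {CD}: card=5000; try (C,hash)→1480, (D,merge)→5320, (C,merge)→5780, (C,nl_idx)→8500, (D,hash)→9080, (D,nl)→20040 …(+1); best=1480 via (C,hash)
  {ABC}: card=60; try (B,nl_idx)→700, (B,merge)→1100, (B,hash)→1160, (C,hash)→1620, (C,nl_idx)→2700, (B,nl)→2800 …(+2); best=700 via (B,nl_idx)
  {ABE}: card=30000; try (E,merge)→8840, (E,hash)→10140, (B,hash)→24920, (E,nl)→150840, (B,nl_idx)→154200, (B,merge)→324620 …(+1); best=8840 via (E,merge)
  {ACE}: card=4000; try (E,merge)→5680, (E,hash)→9440, (E,nl)→20400, (C,hash)→24680, (C,nl_idx)→128200, (C,merge)→324480 …(+1); best=5680 via (E,merge)
  {ACD}: card=5000; try (D,merge)→5680, (D,hash)→9440, (A,hash)→9680, (D,nl)→20400, (A,nl_idx)→46480, (A,merge)→73280 …(+1); best=5680 via (D,merge)
  {ABCE}: card=6000; try (E,merge)→6120, (E,hash)→9760, (B,hash)→10400, (E,nl)→30700, (B,nl_idx)→35680, (C,hash)→39320 …(+5); best=6120 via (E,merge)
  {ABCD}: card=7500; try (D,merge)→6120, (D,hash)→9760, (B,hash)→11400, (D,nl)→30700, (B,nl_idx)→43180, (B,merge)→76100 …(+1); best=6120 via (D,merge)
  {ACDE}: card=500000; try (D,hash)→18680, (E,hash)→19680, (D,merge)→62680, (E,merge)→80680, (D,nl)→2005680, (E,nl)→2505680; best=18680 via (D,hash)
  {ABCDE}: card=750000; try (D,hash)→21120, (E,hash)→22620, (D,merge)→95120, (E,merge)→116120, (B,hash)→519400, (D,nl)→3006120 …(+4); best=21120 via (D,hash)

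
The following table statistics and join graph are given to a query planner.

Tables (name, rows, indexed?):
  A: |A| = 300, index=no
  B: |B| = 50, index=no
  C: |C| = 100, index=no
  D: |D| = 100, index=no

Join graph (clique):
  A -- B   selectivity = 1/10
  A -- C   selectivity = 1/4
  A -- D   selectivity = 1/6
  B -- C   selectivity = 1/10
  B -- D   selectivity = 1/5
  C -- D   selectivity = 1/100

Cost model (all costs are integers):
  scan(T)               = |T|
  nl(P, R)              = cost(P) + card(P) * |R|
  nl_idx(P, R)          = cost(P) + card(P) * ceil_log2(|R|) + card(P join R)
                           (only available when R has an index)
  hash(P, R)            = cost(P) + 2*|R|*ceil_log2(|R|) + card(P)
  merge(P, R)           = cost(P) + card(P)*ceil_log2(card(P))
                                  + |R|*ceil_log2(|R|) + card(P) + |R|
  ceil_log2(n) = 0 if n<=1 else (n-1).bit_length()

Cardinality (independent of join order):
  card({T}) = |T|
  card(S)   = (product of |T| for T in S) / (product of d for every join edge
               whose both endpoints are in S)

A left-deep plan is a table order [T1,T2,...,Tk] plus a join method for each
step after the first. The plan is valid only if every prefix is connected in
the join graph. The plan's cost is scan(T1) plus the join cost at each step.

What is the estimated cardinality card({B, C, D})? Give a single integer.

100

Tables in S: B(50), C(100), D(100)
Edges inside S: B-C(d=10), B-D(d=5), C-D(d=100)
numerator = 50 * 100 * 100 = 500000
denominator = 10 * 5 * 100 = 5000
card(S) = 500000 / 5000 = 100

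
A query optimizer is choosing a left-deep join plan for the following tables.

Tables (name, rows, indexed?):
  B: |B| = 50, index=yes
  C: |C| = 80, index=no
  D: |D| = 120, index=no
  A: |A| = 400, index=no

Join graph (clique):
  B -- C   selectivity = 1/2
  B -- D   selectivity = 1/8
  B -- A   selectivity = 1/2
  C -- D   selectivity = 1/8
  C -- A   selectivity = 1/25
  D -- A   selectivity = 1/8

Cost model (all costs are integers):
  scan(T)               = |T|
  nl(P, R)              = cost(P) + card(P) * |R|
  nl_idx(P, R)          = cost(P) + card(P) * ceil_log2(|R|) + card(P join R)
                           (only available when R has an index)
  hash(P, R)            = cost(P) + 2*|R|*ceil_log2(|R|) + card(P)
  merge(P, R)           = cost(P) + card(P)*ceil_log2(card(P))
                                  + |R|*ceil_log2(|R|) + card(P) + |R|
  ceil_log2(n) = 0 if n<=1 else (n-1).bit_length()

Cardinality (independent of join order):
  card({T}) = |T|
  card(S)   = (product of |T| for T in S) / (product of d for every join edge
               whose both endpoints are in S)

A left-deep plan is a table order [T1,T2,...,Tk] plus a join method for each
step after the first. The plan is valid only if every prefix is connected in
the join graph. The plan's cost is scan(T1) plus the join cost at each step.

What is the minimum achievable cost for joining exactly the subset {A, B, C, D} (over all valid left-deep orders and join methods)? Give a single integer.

Selinger DP over subsets of {A,B,C,D}:
  {B}: scan cost=50, card=50
  {C}: scan cost=80, card=80
  {D}: scan cost=120, card=120
  {A}: scan cost=400, card=400
  {BC}: card=2000; try (B,hash)→760, (C,merge)→1040, (B,merge)→1070, (C,hash)→1220, (B,nl_idx)→2560, (C,nl)→4050 …(+1); best=760 via (B,hash)
  {BD}: card=750; try (B,hash)→840, (D,merge)→1360, (B,merge)→1430, (B,nl_idx)→1590, (D,hash)→1780, (D,nl)→6050 …(+1); best=840 via (B,hash)
  {AB}: card=10000; try (B,hash)→1400, (A,merge)→4400, (B,merge)→4750, (A,hash)→7300, (B,nl_idx)→12800, (A,nl)→20050 …(+1); best=1400 via (B,hash)
  {CD}: card=1200; try (C,hash)→1360, (D,merge)→1680, (C,merge)→1720, (D,hash)→1840, (D,nl)→9680, (C,nl)→9720; best=1360 via (C,hash)
  {AC}: card=1280; try (C,hash)→1920, (A,merge)→4720, (C,merge)→5040, (A,hash)→7360, (A,nl)→32080, (C,nl)→32400; best=1920 via (C,hash)
  {AD}: card=6000; try (D,hash)→2480, (A,merge)→5080, (D,merge)→5360, (A,hash)→7440, (A,nl)→48120, (D,nl)→48400; best=2480 via (D,hash)
  {BCD}: card=3750; try (C,hash)→2710, (B,hash)→3160, (D,hash)→4440, (C,merge)→9730, (B,nl_idx)→12310, (B,merge)→16110 …(+4); best=2710 via (C,hash)
  {ABC}: card=16000; try (B,hash)→3800, (A,hash)→9960, (C,hash)→12520, (B,merge)→17630, (B,nl_idx)→25600, (A,merge)→28760 …(+4); best=3800 via (B,hash)
  {ABD}: card=18750; try (A,hash)→8790, (B,hash)→9080, (D,hash)→13080, (A,merge)→13090, (B,nl_idx)→57230, (B,merge)→86830 …(+4); best=8790 via (A,hash)
  {ACD}: card=2400; try (D,hash)→4880, (C,hash)→9600, (A,hash)→9760, (D,merge)→18240, (A,merge)→19760, (C,merge)→87120 …(+3); best=4880 via (D,hash)
  {ABCD}: card=3750; try (B,hash)→7880, (A,hash)→13660, (D,hash)→21480, (B,nl_idx)→23030, (C,hash)→28660, (B,merge)→36430 …(+7); best=7880 via (B,hash)

7880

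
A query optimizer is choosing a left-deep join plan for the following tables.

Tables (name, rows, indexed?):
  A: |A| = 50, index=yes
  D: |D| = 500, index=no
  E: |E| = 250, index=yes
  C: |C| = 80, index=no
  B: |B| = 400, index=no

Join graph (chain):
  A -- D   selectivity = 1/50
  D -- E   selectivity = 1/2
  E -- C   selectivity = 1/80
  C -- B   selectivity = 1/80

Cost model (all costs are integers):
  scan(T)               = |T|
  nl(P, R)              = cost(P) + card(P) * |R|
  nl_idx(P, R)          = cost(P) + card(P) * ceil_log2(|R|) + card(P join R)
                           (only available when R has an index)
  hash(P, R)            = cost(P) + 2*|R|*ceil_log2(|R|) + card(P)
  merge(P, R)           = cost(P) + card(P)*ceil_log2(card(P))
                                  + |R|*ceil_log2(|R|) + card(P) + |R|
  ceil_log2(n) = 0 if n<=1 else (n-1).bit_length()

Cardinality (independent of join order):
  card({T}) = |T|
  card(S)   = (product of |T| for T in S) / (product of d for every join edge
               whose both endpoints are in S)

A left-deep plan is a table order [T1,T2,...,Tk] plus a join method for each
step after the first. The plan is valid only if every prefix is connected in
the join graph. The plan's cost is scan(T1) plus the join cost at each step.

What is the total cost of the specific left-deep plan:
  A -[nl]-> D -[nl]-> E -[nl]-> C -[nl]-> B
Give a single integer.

30150050

step 1: scan A: cost=50, card=50
step 2: join D via nl
    card(P join D) = 50*500/(50) = 500
    cost = 50 + 50*500 = 25050
step 3: join E via nl
    card(P join E) = 500*250/(2) = 62500
    cost = 25050 + 500*250 = 150050
step 4: join C via nl
    card(P join C) = 62500*80/(80) = 62500
    cost = 150050 + 62500*80 = 5150050
step 5: join B via nl
    card(P join B) = 62500*400/(80) = 312500
    cost = 5150050 + 62500*400 = 30150050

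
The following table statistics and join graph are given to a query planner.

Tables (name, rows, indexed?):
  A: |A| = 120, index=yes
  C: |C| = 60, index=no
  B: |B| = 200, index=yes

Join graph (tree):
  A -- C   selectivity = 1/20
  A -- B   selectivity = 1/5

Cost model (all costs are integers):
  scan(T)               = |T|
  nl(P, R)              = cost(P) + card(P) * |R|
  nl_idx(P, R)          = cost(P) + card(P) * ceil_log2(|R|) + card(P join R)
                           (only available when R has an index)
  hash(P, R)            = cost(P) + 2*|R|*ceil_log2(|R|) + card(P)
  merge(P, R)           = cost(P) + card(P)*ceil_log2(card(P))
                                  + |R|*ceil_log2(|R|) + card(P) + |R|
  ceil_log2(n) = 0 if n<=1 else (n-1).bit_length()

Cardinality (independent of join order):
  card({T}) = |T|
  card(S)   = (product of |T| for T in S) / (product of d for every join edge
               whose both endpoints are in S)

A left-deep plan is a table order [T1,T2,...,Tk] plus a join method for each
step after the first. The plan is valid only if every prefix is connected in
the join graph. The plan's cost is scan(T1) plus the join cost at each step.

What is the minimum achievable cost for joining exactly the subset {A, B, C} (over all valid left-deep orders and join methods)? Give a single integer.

4400

Selinger DP over subsets of {A,B,C}:
  {A}: scan cost=120, card=120
  {C}: scan cost=60, card=60
  {B}: scan cost=200, card=200
  {AC}: card=360; try (A,nl_idx)→840, (C,hash)→960, (A,merge)→1440, (C,merge)→1500, (A,hash)→1800, (A,nl)→7260 …(+1); best=840 via (A,nl_idx)
  {AB}: card=4800; try (A,hash)→2080, (B,merge)→2880, (A,merge)→2960, (B,hash)→3440, (B,nl_idx)→5880, (A,nl_idx)→6400 …(+2); best=2080 via (A,hash)
  {ABC}: card=14400; try (B,hash)→4400, (B,merge)→6240, (C,hash)→7600, (B,nl_idx)→18120, (C,merge)→69700, (B,nl)→72840 …(+1); best=4400 via (B,hash)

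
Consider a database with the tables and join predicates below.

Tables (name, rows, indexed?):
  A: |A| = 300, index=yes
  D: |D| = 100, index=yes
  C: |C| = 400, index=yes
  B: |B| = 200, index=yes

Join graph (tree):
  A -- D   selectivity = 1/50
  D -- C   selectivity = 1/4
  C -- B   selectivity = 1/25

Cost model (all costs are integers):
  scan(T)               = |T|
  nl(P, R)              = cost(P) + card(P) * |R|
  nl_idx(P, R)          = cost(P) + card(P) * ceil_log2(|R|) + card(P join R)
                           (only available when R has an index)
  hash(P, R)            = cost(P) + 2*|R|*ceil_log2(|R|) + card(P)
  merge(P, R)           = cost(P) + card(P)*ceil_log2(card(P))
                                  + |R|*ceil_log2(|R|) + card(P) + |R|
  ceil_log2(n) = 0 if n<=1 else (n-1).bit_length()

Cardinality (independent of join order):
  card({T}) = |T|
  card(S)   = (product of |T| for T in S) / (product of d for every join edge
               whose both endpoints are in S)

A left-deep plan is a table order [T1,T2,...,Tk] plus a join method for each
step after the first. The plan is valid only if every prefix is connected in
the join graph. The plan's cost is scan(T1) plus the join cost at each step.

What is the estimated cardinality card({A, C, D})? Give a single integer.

60000

Tables in S: A(300), C(400), D(100)
Edges inside S: A-D(d=50), D-C(d=4)
numerator = 300 * 400 * 100 = 12000000
denominator = 50 * 4 = 200
card(S) = 12000000 / 200 = 60000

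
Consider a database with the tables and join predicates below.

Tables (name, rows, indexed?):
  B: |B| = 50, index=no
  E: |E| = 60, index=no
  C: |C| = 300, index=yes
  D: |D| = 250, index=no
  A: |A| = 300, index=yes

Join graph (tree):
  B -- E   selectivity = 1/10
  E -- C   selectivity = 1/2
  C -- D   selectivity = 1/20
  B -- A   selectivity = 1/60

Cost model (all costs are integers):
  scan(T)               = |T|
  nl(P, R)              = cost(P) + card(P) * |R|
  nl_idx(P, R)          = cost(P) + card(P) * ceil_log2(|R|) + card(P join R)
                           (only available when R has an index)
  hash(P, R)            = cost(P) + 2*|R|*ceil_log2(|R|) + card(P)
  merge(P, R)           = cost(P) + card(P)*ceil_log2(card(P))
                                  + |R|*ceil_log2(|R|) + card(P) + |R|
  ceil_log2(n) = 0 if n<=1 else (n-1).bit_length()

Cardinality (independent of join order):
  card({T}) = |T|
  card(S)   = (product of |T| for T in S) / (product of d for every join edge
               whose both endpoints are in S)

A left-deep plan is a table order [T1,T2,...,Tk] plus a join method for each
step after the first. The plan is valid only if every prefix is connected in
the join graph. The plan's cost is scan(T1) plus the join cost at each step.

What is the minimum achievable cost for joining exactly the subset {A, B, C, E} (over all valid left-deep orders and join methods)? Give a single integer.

8620

Selinger DP over subsets of {A,B,C,E}:
  {B}: scan cost=50, card=50
  {E}: scan cost=60, card=60
  {C}: scan cost=300, card=300
  {A}: scan cost=300, card=300
  {BE}: card=300; try (B,hash)→720, (E,hash)→820, (E,merge)→820, (B,merge)→830, (E,nl)→3050, (B,nl)→3060; best=720 via (B,hash)
  {AB}: card=250; try (A,nl_idx)→750, (B,hash)→1200, (A,merge)→3400, (B,merge)→3650, (A,hash)→5500, (A,nl)→15050 …(+1); best=750 via (A,nl_idx)
  {CE}: card=9000; try (E,hash)→1320, (C,merge)→3480, (E,merge)→3720, (C,hash)→5520, (C,nl_idx)→9600, (C,nl)→18060 …(+1); best=1320 via (E,hash)
  {BCE}: card=45000; try (C,hash)→6420, (C,merge)→6720, (B,hash)→10920, (C,nl_idx)→48420, (C,nl)→90720, (B,merge)→136670 …(+1); best=6420 via (C,hash)
  {ABE}: card=1500; try (E,hash)→1720, (E,merge)→3420, (A,nl_idx)→4920, (A,hash)→6420, (A,merge)→6720, (E,nl)→15750 …(+1); best=1720 via (E,hash)
  {ABCE}: card=225000; try (C,hash)→8620, (C,merge)→22720, (A,hash)→56820, (C,nl_idx)→240220, (C,nl)→451720, (A,nl_idx)→636420 …(+2); best=8620 via (C,hash)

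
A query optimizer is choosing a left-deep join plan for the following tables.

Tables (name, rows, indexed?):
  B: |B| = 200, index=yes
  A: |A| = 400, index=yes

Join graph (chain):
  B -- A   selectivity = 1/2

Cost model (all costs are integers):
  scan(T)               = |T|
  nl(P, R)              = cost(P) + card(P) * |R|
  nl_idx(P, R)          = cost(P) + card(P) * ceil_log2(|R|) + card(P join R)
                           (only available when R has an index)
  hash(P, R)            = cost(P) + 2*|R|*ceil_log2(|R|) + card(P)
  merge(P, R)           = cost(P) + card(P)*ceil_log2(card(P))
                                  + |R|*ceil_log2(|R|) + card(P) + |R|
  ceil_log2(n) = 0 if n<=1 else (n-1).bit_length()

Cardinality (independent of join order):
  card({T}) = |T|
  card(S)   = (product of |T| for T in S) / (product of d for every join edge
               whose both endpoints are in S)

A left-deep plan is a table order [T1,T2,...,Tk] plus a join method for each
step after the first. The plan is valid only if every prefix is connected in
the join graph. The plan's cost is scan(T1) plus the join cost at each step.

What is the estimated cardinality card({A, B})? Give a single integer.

Tables in S: A(400), B(200)
Edges inside S: B-A(d=2)
numerator = 400 * 200 = 80000
denominator = 2 = 2
card(S) = 80000 / 2 = 40000

40000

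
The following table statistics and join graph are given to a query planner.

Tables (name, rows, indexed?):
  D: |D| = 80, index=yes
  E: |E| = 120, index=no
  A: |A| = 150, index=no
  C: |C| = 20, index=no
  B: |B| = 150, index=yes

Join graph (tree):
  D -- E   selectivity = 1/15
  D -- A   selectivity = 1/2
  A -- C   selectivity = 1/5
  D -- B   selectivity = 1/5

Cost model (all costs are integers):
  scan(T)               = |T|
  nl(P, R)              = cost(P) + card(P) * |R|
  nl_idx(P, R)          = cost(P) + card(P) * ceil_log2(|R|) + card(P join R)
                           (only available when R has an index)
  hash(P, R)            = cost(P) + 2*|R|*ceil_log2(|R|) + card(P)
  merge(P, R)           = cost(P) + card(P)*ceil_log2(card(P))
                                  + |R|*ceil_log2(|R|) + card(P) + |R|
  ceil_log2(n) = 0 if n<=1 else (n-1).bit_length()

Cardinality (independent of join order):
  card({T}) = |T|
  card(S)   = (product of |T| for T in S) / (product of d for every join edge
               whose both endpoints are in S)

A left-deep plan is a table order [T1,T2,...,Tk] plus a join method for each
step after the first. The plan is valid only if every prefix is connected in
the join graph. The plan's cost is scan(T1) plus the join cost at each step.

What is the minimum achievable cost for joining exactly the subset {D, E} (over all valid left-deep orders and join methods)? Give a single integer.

1360

Selinger DP over subsets of {D,E}:
  {D}: scan cost=80, card=80
  {E}: scan cost=120, card=120
  {DE}: card=640; try (D,hash)→1360, (D,nl_idx)→1600, (E,merge)→1680, (D,merge)→1720, (E,hash)→1840, (E,nl)→9680 …(+1); best=1360 via (D,hash)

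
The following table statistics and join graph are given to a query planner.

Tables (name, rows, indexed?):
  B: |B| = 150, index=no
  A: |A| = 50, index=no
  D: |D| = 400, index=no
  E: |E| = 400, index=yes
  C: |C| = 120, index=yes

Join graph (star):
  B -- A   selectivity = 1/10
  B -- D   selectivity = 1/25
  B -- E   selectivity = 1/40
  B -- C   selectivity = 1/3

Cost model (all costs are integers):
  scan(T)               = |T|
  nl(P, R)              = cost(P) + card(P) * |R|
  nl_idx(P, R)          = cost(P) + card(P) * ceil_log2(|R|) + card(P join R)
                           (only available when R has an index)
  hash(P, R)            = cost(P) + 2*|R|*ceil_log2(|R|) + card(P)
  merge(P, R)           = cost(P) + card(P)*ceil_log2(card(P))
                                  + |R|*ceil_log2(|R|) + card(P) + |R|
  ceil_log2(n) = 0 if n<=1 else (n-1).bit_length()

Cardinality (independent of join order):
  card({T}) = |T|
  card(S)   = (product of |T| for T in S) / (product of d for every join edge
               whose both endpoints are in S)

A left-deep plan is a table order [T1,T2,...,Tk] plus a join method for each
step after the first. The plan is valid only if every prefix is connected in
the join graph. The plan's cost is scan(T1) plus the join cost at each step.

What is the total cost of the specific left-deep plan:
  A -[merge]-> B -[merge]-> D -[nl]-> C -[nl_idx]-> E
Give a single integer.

10574000

step 1: scan A: cost=50, card=50
step 2: join B via merge
    card(P join B) = 50*150/(10) = 750
    cost = 50 + 50*6 + 150*8 + 50 + 150 = 1750
step 3: join D via merge
    card(P join D) = 750*400/(25) = 12000
    cost = 1750 + 750*10 + 400*9 + 750 + 400 = 14000
step 4: join C via nl
    card(P join C) = 12000*120/(3) = 480000
    cost = 14000 + 12000*120 = 1454000
step 5: join E via nl_idx
    card(P join E) = 480000*400/(40) = 4800000
    cost = 1454000 + 480000*9 + 4800000 = 10574000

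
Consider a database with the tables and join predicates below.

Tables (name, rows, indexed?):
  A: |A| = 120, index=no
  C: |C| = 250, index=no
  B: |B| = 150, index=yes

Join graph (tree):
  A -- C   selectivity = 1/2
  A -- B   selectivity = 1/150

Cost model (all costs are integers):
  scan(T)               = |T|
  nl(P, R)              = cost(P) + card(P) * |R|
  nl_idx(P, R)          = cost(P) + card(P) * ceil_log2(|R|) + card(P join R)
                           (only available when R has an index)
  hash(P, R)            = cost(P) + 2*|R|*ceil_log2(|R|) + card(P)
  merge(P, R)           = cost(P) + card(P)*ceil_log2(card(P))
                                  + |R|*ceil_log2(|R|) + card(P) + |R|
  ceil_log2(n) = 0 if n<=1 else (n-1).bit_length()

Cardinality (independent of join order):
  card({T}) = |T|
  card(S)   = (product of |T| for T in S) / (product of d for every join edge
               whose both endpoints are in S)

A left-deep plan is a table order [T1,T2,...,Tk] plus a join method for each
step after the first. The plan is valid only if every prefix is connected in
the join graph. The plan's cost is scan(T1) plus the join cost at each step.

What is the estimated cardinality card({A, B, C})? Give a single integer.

15000

Tables in S: A(120), B(150), C(250)
Edges inside S: A-C(d=2), A-B(d=150)
numerator = 120 * 150 * 250 = 4500000
denominator = 2 * 150 = 300
card(S) = 4500000 / 300 = 15000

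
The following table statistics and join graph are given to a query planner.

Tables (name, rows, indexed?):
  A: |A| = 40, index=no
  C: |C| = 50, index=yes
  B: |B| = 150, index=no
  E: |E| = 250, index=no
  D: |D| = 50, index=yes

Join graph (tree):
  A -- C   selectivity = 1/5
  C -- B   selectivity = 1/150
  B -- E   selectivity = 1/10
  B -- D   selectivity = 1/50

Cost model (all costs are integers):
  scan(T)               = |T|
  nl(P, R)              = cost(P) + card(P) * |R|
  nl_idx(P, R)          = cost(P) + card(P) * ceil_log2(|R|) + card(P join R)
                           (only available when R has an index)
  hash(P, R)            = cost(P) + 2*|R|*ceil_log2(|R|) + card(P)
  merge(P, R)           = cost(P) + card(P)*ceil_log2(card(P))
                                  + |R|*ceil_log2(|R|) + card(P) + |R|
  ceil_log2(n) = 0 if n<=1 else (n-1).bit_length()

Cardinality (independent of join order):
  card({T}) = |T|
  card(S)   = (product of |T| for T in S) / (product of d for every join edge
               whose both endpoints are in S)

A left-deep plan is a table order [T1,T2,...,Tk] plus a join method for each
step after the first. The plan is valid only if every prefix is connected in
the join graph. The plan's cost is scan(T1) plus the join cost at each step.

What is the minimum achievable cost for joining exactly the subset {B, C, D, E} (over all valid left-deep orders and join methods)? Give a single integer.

3850

Selinger DP over subsets of {B,C,D,E}:
  {C}: scan cost=50, card=50
  {B}: scan cost=150, card=150
  {E}: scan cost=250, card=250
  {D}: scan cost=50, card=50
  {BC}: card=50; try (C,hash)→900, (C,nl_idx)→1100, (B,merge)→1750, (C,merge)→1850, (B,hash)→2500, (B,nl)→7550 …(+1); best=900 via (C,hash)
  {BE}: card=3750; try (B,hash)→2900, (E,merge)→3750, (B,merge)→3850, (E,hash)→4300, (E,nl)→37650, (B,nl)→37750; best=2900 via (B,hash)
  {BD}: card=150; try (D,hash)→900, (D,nl_idx)→1200, (B,merge)→1750, (D,merge)→1850, (B,hash)→2500, (B,nl)→7550 …(+1); best=900 via (D,hash)
  {BCE}: card=1250; try (E,merge)→3500, (E,hash)→4950, (C,hash)→7250, (E,nl)→13400, (C,nl_idx)→26650, (C,merge)→52000 …(+1); best=3500 via (E,merge)
  {BCD}: card=50; try (D,nl_idx)→1250, (D,hash)→1550, (D,merge)→1600, (C,hash)→1650, (C,nl_idx)→1850, (C,merge)→2600 …(+2); best=1250 via (D,nl_idx)
  {BDE}: card=3750; try (E,merge)→4500, (E,hash)→5050, (D,hash)→7250, (D,nl_idx)→29150, (E,nl)→38400, (D,merge)→52000 …(+1); best=4500 via (E,merge)
  {BCDE}: card=1250; try (E,merge)→3850, (E,hash)→5300, (D,hash)→5350, (C,hash)→8850, (D,nl_idx)→12250, (E,nl)→13750 …(+5); best=3850 via (E,merge)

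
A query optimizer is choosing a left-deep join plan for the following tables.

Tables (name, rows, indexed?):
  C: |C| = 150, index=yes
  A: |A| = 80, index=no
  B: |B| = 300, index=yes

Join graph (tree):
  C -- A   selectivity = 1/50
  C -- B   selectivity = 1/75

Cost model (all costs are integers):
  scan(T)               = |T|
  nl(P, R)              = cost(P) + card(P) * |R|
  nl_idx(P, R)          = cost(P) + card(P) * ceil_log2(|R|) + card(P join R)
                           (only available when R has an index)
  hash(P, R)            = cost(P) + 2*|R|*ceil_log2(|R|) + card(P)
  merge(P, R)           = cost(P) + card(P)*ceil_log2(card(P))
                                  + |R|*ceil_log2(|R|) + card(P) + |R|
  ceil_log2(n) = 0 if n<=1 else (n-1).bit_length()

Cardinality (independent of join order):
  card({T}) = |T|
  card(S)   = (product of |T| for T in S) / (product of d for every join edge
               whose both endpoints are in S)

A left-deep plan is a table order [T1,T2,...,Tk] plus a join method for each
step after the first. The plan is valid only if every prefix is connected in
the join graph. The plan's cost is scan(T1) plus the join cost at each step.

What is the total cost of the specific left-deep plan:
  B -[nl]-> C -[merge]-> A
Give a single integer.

step 1: scan B: cost=300, card=300
step 2: join C via nl
    card(P join C) = 300*150/(75) = 600
    cost = 300 + 300*150 = 45300
step 3: join A via merge
    card(P join A) = 600*80/(50) = 960
    cost = 45300 + 600*10 + 80*7 + 600 + 80 = 52540

52540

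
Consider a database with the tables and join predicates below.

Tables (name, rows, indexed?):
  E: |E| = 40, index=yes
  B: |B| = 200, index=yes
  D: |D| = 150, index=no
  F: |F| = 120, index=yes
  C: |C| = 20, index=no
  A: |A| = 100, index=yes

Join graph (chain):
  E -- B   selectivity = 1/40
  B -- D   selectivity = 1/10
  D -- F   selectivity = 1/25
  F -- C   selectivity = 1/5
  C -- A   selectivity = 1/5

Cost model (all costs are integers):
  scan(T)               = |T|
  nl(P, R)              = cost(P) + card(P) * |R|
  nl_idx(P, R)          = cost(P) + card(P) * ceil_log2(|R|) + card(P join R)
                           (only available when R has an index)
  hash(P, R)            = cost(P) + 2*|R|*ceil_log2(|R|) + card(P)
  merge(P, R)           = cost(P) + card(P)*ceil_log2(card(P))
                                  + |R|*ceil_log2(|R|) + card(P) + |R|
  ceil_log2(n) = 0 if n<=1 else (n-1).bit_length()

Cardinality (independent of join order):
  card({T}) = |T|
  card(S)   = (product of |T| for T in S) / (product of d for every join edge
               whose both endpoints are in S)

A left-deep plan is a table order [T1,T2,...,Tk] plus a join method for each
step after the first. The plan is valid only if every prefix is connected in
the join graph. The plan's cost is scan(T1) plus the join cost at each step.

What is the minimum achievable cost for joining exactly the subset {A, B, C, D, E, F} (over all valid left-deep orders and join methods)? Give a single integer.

Selinger DP over subsets of {A,B,C,D,E,F}:
  {E}: scan cost=40, card=40
  {B}: scan cost=200, card=200
  {D}: scan cost=150, card=150
  {F}: scan cost=120, card=120
  {C}: scan cost=20, card=20
  {A}: scan cost=100, card=100
  {BE}: card=200; try (B,nl_idx)→560, (E,hash)→880, (E,nl_idx)→1600, (B,merge)→2120, (E,merge)→2280, (B,hash)→3280 …(+2); best=560 via (B,nl_idx)
  {BD}: card=3000; try (D,hash)→2800, (B,merge)→3300, (D,merge)→3350, (B,hash)→3500, (B,nl_idx)→4350, (B,nl)→30150 …(+1); best=2800 via (D,hash)
  {DF}: card=720; try (F,nl_idx)→1920, (F,hash)→1980, (D,merge)→2430, (F,merge)→2460, (D,hash)→2640, (D,nl)→18120 …(+1); best=1920 via (F,nl_idx)
  {CF}: card=480; try (C,hash)→440, (F,nl_idx)→640, (F,merge)→1100, (C,merge)→1200, (F,hash)→1720, (F,nl)→2420 …(+1); best=440 via (C,hash)
  {AC}: card=400; try (C,hash)→400, (A,nl_idx)→560, (A,merge)→940, (C,merge)→1020, (A,hash)→1440, (A,nl)→2020 …(+1); best=400 via (C,hash)
  {BDE}: card=3000; try (D,hash)→3160, (D,merge)→3710, (E,hash)→6280, (E,nl_idx)→23800, (D,nl)→30560, (E,merge)→42080 …(+1); best=3160 via (D,hash)
  {BDF}: card=14400; try (B,hash)→5840, (F,hash)→7480, (B,merge)→11640, (B,nl_idx)→22080, (F,nl_idx)→38200, (F,merge)→42760 …(+2); best=5840 via (B,hash)
  {CDF}: card=2880; try (C,hash)→2840, (D,hash)→3320, (D,merge)→6590, (C,merge)→9960, (C,nl)→16320, (D,nl)→72440; best=2840 via (C,hash)
  {ACF}: card=9600; try (A,hash)→2320, (F,hash)→2480, (F,merge)→5360, (A,merge)→6040, (F,nl_idx)→12800, (A,nl_idx)→13400 …(+2); best=2320 via (A,hash)
  {BDEF}: card=14400; try (F,hash)→7840, (E,hash)→20720, (F,nl_idx)→38560, (F,merge)→43120, (E,nl_idx)→106640, (E,merge)→222120 …(+2); best=7840 via (F,hash)
  {BCDF}: card=57600; try (B,hash)→8920, (C,hash)→20440, (B,merge)→42080, (B,nl_idx)→83480, (C,merge)→221960, (C,nl)→293840 …(+1); best=8920 via (B,hash)
  {ACDF}: card=57600; try (A,hash)→7120, (D,hash)→14320, (A,merge)→41080, (A,nl_idx)→80600, (D,merge)→147670, (A,nl)→290840 …(+1); best=7120 via (A,hash)
  {BCDEF}: card=57600; try (C,hash)→22440, (E,hash)→67000, (C,merge)→223960, (C,nl)→295840, (E,nl_idx)→412120, (E,merge)→988400 …(+1); best=22440 via (C,hash)
  {ABCDF}: card=1152000; try (B,hash)→67920, (A,hash)→67920, (B,merge)→988120, (A,merge)→988920, (A,nl_idx)→1564120, (B,nl_idx)→1619920 …(+2); best=67920 via (B,hash)
  {ABCDEF}: card=1152000; try (A,hash)→81440, (A,merge)→1002440, (E,hash)→1220400, (A,nl_idx)→1577640, (A,nl)→5782440, (E,nl_idx)→8131920 …(+2); best=81440 via (A,hash)

81440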